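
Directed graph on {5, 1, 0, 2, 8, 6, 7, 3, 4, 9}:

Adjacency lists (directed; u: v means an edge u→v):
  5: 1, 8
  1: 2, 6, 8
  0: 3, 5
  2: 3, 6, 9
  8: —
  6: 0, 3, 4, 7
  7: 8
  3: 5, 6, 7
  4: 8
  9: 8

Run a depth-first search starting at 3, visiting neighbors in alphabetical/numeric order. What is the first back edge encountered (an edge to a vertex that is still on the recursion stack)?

DFS from 3 (visiting neighbors in alphabetical/numeric order); mark gray on enter, black on exit:
3 gray
  5 gray
    1 gray
      2 gray
        2→3: 3 is gray → back edge
First back edge: 2 → 3.

2->3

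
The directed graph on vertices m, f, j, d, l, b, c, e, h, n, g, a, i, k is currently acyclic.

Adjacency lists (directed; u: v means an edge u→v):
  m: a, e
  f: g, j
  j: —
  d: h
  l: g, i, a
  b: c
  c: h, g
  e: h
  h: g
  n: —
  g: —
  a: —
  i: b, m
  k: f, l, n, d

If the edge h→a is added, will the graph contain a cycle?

Adding h→a creates a cycle iff a can already reach h.
Explore from a: no path reaches h. The graph stays acyclic.

No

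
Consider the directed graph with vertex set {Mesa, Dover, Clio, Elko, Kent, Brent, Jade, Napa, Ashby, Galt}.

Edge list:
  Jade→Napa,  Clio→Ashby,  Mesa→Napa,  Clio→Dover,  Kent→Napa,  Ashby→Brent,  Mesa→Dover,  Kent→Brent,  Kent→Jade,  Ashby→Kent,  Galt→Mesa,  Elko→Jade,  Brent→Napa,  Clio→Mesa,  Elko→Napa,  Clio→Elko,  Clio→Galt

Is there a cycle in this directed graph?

DFS with white/gray/black marking, starting from Napa:
Napa gray
Napa black
Mesa gray
  Dover gray
  Dover black
  Mesa→Napa: Napa black — skip
Mesa black
Clio gray
  Ashby gray
    Brent gray
      Brent→Napa: Napa black — skip
    Brent black
    Kent gray
      Kent→Brent: Brent black — skip
      Kent→Napa: Napa black — skip
      Jade gray
        Jade→Napa: Napa black — skip
      Jade black
    Kent black
  Ashby black
  Clio→Mesa: Mesa black — skip
  Elko gray
    Elko→Napa: Napa black — skip
    Elko→Jade: Jade black — skip
  Elko black
  Clio→Dover: Dover black — skip
  Galt gray
    Galt→Mesa: Mesa black — skip
  Galt black
Clio black
Every edge goes to a white or black vertex — no back edge, so the graph is acyclic.

No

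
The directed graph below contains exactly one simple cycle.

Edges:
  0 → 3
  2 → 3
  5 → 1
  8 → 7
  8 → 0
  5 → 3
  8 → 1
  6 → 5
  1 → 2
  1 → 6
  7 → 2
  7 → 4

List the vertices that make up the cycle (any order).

1, 5, 6

DFS with gray/black marking from 1:
1 gray
  2 gray
    3 gray
    3 black
  2 black
  6 gray
    5 gray
      5→3: 3 black — skip
      5→1: 1 is gray → back edge
Back edge closes the cycle 1 → 6 → 5 → 1; its vertices are {1, 5, 6}.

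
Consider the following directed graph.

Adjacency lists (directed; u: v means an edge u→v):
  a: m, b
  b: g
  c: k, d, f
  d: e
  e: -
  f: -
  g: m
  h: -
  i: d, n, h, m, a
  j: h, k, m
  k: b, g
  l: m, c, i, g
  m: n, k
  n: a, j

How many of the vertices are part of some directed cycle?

A vertex is on a directed cycle iff it belongs to a strongly connected component of size ≥ 2 (or has a self-loop).
The vertices on cycles are {a, b, g, j, k, m, n} — 7 in total.

7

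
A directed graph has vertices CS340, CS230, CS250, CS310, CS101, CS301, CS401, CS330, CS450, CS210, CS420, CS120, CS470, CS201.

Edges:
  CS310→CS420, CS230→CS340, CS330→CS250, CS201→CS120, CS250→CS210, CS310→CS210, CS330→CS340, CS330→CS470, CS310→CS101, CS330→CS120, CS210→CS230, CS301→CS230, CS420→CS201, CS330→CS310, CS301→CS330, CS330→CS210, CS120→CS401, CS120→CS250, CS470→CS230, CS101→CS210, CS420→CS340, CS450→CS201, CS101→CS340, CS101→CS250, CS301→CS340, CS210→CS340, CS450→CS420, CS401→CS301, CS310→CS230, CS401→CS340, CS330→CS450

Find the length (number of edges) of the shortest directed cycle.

4

For each vertex v, BFS finds the shortest path from v back to v.
The shortest such closed walk is CS330 → CS120 → CS401 → CS301 → CS330, length 4.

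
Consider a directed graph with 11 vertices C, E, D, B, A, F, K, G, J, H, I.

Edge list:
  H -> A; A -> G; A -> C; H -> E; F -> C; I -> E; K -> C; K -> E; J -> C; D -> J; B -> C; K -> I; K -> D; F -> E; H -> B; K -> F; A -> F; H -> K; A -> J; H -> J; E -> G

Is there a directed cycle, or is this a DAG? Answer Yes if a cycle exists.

No

DFS with white/gray/black marking, starting from J:
J gray
  C gray
  C black
J black
E gray
  G gray
  G black
E black
D gray
  D→J: J black — skip
D black
B gray
  B→C: C black — skip
B black
A gray
  F gray
    F→E: E black — skip
    F→C: C black — skip
  F black
  A→G: G black — skip
  A→C: C black — skip
  A→J: J black — skip
A black
K gray
  K→D: D black — skip
  K→C: C black — skip
  I gray
    I→E: E black — skip
  I black
  K→F: F black — skip
  K→E: E black — skip
K black
H gray
  H→J: J black — skip
  H→A: A black — skip
  H→B: B black — skip
  H→E: E black — skip
  H→K: K black — skip
H black
Every edge goes to a white or black vertex — no back edge, so the graph is acyclic.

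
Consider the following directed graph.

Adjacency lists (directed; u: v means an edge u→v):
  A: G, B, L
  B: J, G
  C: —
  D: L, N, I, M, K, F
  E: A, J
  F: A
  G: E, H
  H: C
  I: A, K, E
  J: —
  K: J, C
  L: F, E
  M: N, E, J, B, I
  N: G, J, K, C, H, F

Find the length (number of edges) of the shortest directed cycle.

3

For each vertex v, BFS finds the shortest path from v back to v.
The shortest such closed walk is F → A → L → F, length 3.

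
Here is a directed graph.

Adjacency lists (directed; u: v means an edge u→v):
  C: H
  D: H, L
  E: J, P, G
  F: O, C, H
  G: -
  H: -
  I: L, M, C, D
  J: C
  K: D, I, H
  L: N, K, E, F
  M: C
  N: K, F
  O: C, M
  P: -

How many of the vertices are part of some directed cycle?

A vertex is on a directed cycle iff it belongs to a strongly connected component of size ≥ 2 (or has a self-loop).
The vertices on cycles are {D, I, K, L, N} — 5 in total.

5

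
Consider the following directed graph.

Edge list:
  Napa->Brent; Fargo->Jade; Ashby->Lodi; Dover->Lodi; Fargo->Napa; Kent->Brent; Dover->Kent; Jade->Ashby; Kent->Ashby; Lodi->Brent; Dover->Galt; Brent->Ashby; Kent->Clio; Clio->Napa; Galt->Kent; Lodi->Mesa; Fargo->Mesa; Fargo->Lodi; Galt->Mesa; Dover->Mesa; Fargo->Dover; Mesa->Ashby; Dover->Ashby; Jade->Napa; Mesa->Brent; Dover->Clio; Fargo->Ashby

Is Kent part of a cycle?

No

Kent lies on a cycle iff there is a path from Kent back to itself.
Exploring from Kent, it never reaches itself; equivalently, its strongly connected component is a singleton.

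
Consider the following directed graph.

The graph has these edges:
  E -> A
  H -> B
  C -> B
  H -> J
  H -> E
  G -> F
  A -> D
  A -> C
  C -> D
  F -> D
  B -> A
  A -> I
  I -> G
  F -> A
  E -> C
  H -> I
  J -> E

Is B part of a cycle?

B is on a cycle iff B can reach itself via ≥1 edge.
B → A → C → B — yes.

Yes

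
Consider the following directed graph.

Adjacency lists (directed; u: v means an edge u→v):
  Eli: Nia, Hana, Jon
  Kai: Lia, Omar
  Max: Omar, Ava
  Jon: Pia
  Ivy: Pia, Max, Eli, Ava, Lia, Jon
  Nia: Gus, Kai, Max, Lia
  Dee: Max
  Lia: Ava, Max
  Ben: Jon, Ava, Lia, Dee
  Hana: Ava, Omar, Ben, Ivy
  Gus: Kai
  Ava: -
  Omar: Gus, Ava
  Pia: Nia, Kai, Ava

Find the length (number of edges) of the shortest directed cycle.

For each vertex v, BFS finds the shortest path from v back to v.
The shortest such closed walk is Hana → Ivy → Eli → Hana, length 3.

3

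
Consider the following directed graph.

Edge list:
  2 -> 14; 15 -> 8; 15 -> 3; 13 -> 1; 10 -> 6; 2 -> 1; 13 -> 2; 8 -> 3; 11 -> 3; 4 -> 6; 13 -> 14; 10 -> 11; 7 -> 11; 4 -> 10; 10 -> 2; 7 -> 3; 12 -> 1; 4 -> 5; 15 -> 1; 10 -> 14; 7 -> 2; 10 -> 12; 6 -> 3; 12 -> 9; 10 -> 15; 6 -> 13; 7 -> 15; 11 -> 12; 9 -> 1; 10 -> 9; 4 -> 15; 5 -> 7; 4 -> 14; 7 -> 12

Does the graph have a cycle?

No

DFS with white/gray/black marking, starting from 2:
2 gray
  1 gray
  1 black
  14 gray
  14 black
2 black
3 gray
3 black
4 gray
  10 gray
    12 gray
      12→1: 1 black — skip
      9 gray
        9→1: 1 black — skip
      9 black
    12 black
    15 gray
      8 gray
        8→3: 3 black — skip
      8 black
      15→3: 3 black — skip
      15→1: 1 black — skip
    15 black
    10→9: 9 black — skip
    10→14: 14 black — skip
    6 gray
      13 gray
        13→1: 1 black — skip
        13→2: 2 black — skip
        13→14: 14 black — skip
      13 black
      6→3: 3 black — skip
    6 black
    10→2: 2 black — skip
    11 gray
      11→12: 12 black — skip
      11→3: 3 black — skip
    11 black
  10 black
  4→6: 6 black — skip
  4→14: 14 black — skip
  5 gray
    7 gray
      7→15: 15 black — skip
      7→3: 3 black — skip
      7→11: 11 black — skip
      7→2: 2 black — skip
      7→12: 12 black — skip
    7 black
  5 black
  4→15: 15 black — skip
4 black
Every edge goes to a white or black vertex — no back edge, so the graph is acyclic.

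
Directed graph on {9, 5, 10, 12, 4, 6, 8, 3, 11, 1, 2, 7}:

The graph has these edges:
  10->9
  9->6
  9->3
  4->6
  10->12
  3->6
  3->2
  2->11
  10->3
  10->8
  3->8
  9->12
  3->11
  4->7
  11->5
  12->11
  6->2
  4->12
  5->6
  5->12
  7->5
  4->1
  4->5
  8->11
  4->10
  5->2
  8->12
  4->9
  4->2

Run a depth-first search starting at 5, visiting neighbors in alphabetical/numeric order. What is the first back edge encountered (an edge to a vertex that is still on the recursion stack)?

DFS from 5 (visiting neighbors in alphabetical/numeric order); mark gray on enter, black on exit:
5 gray
  2 gray
    11 gray
      11→5: 5 is gray → back edge
First back edge: 11 → 5.

11->5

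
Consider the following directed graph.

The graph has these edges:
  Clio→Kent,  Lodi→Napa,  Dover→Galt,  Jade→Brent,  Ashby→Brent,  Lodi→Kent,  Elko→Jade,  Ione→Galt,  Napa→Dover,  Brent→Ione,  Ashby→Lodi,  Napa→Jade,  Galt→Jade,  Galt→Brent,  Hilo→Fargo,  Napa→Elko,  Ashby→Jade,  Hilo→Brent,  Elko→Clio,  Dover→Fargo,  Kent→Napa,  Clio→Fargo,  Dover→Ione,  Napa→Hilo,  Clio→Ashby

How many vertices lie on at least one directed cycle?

10

A vertex is on a directed cycle iff it belongs to a strongly connected component of size ≥ 2 (or has a self-loop).
The vertices on cycles are {Clio, Elko, Galt, Ione, Jade, Kent, Lodi, Napa, Ashby, Brent} — 10 in total.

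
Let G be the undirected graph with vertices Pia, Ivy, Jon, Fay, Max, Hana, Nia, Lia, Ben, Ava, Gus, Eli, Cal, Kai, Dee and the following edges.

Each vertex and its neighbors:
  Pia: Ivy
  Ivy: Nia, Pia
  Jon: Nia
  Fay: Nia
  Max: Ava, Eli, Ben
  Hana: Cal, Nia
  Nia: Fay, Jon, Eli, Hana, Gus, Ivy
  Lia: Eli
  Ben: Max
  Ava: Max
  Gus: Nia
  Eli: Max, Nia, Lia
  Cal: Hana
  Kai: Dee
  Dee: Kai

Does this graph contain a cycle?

No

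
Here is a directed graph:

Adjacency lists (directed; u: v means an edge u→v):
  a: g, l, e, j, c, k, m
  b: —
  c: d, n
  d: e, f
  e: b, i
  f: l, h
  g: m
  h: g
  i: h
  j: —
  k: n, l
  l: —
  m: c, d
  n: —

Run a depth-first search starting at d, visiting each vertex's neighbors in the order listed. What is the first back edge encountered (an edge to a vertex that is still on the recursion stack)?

c->d

DFS from d (visiting each vertex's neighbors in the order listed); mark gray on enter, black on exit:
d gray
  e gray
    b gray
    b black
    i gray
      h gray
        g gray
          m gray
            c gray
              c→d: d is gray → back edge
First back edge: c → d.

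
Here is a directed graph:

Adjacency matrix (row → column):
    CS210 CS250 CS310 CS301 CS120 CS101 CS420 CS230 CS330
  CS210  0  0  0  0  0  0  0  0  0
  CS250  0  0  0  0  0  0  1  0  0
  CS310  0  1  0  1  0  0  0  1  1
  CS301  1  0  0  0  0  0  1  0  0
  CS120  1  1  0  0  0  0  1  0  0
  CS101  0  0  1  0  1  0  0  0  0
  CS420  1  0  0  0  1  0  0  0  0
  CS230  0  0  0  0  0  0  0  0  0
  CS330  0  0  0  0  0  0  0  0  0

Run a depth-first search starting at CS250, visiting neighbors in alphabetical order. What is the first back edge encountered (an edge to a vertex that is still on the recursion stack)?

CS120→CS250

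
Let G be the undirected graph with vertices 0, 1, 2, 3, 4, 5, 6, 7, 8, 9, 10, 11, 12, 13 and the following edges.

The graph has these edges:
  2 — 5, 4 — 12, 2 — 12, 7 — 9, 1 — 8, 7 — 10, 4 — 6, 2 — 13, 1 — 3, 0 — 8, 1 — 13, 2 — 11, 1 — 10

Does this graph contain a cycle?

No

DFS, tracking each vertex's parent; an edge to a visited non-parent vertex closes a cycle.
Start from 1:
visit 1 (parent –)
  visit 13 (parent 1)
    visit 2 (parent 13)
      visit 11 (parent 2)
        11–2: parent, skip
      visit 12 (parent 2)
        visit 4 (parent 12)
          visit 6 (parent 4)
            6–4: parent, skip
          4–12: parent, skip
        12–2: parent, skip
      2–13: parent, skip
      visit 5 (parent 2)
        5–2: parent, skip
    13–1: parent, skip
  visit 3 (parent 1)
    3–1: parent, skip
  visit 8 (parent 1)
    visit 0 (parent 8)
      0–8: parent, skip
    8–1: parent, skip
  visit 10 (parent 1)
    10–1: parent, skip
    visit 7 (parent 10)
      7–10: parent, skip
      visit 9 (parent 7)
        9–7: parent, skip
No non-parent visited neighbor found — the graph is a forest.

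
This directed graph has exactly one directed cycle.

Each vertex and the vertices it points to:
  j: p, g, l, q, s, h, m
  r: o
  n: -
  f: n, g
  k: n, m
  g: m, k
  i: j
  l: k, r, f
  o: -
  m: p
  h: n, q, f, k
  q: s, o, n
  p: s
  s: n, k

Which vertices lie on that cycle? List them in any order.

k, m, p, s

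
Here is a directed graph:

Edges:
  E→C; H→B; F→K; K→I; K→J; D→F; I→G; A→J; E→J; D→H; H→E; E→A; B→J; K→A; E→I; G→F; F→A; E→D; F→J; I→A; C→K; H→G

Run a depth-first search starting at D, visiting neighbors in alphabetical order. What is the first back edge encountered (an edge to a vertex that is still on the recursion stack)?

G→F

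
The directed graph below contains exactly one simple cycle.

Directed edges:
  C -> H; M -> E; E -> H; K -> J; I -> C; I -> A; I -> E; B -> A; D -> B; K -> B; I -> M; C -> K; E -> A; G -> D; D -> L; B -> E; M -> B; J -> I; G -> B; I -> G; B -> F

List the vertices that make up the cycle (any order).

C, I, J, K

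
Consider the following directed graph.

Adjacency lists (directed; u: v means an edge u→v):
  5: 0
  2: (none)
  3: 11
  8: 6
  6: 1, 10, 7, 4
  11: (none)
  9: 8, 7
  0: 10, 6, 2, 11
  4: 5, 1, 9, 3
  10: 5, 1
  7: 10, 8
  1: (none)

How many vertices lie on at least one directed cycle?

8

A vertex is on a directed cycle iff it belongs to a strongly connected component of size ≥ 2 (or has a self-loop).
The vertices on cycles are {0, 4, 5, 6, 7, 8, 9, 10} — 8 in total.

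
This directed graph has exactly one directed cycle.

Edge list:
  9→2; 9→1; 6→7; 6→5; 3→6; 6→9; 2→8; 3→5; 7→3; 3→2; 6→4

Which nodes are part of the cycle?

3, 6, 7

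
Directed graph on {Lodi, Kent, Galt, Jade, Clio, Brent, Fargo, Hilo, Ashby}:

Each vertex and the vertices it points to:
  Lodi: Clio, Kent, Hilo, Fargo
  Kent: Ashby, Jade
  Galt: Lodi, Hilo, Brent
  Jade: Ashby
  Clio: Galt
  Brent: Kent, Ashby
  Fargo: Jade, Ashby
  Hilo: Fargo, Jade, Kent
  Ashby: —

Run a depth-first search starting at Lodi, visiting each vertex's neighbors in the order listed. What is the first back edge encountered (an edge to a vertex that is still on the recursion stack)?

Galt→Lodi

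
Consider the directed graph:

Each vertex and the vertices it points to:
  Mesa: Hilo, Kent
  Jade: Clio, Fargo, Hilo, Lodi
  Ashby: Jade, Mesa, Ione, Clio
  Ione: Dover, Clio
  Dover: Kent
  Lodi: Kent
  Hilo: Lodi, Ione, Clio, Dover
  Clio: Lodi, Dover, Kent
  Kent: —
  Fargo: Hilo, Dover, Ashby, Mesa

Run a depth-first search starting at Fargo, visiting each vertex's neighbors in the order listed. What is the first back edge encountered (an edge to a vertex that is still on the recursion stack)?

Jade→Fargo

DFS from Fargo (visiting each vertex's neighbors in the order listed); mark gray on enter, black on exit:
Fargo gray
  Hilo gray
    Lodi gray
      Kent gray
      Kent black
    Lodi black
    Ione gray
      Dover gray
        Dover→Kent: Kent black — skip
      Dover black
      Clio gray
        Clio→Lodi: Lodi black — skip
        Clio→Dover: Dover black — skip
        Clio→Kent: Kent black — skip
      Clio black
    Ione black
    Hilo→Clio: Clio black — skip
    Hilo→Dover: Dover black — skip
  Hilo black
  Fargo→Dover: Dover black — skip
  Ashby gray
    Jade gray
      Jade→Clio: Clio black — skip
      Jade→Fargo: Fargo is gray → back edge
First back edge: Jade → Fargo.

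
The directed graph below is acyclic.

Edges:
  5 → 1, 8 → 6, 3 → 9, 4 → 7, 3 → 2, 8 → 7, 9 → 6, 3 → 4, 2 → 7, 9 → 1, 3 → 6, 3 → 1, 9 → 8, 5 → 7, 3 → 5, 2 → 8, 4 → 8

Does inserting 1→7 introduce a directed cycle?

Adding 1→7 creates a cycle iff 7 can already reach 1.
Explore from 7: no path reaches 1. The graph stays acyclic.

No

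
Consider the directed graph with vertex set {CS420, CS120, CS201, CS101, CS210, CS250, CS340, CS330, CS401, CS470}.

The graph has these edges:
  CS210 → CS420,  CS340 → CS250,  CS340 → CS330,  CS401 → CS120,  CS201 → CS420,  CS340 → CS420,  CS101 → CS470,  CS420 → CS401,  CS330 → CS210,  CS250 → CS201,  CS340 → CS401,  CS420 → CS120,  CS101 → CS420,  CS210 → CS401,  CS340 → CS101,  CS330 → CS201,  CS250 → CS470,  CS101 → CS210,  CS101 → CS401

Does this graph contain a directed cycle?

DFS with white/gray/black marking, starting from CS210:
CS210 gray
  CS420 gray
    CS120 gray
    CS120 black
    CS401 gray
      CS401→CS120: CS120 black — skip
    CS401 black
  CS420 black
  CS210→CS401: CS401 black — skip
CS210 black
CS201 gray
  CS201→CS420: CS420 black — skip
CS201 black
CS101 gray
  CS101→CS420: CS420 black — skip
  CS470 gray
  CS470 black
  CS101→CS401: CS401 black — skip
  CS101→CS210: CS210 black — skip
CS101 black
CS250 gray
  CS250→CS470: CS470 black — skip
  CS250→CS201: CS201 black — skip
CS250 black
CS340 gray
  CS340→CS420: CS420 black — skip
  CS340→CS401: CS401 black — skip
  CS340→CS101: CS101 black — skip
  CS330 gray
    CS330→CS201: CS201 black — skip
    CS330→CS210: CS210 black — skip
  CS330 black
  CS340→CS250: CS250 black — skip
CS340 black
Every edge goes to a white or black vertex — no back edge, so the graph is acyclic.

No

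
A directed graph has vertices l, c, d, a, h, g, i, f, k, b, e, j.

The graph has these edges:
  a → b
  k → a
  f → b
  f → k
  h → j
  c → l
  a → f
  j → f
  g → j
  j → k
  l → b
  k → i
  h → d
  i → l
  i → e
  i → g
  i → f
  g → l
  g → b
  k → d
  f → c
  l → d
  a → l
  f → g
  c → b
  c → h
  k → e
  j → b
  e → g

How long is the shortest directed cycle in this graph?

For each vertex v, BFS finds the shortest path from v back to v.
The shortest such closed walk is k → a → f → k, length 3.

3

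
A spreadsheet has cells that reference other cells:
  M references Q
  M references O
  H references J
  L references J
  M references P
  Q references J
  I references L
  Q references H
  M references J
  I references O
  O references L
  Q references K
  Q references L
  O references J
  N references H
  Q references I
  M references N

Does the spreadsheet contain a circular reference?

No

DFS with white/gray/black marking, starting from I:
I gray
  L gray
    J gray
    J black
  L black
  O gray
    O→J: J black — skip
    O→L: L black — skip
  O black
I black
M gray
  Q gray
    H gray
      H→J: J black — skip
    H black
    Q→L: L black — skip
    Q→J: J black — skip
    Q→I: I black — skip
    K gray
    K black
  Q black
  M→J: J black — skip
  P gray
  P black
  N gray
    N→H: H black — skip
  N black
  M→O: O black — skip
M black
Every edge goes to a white or black vertex — no back edge, so the graph is acyclic.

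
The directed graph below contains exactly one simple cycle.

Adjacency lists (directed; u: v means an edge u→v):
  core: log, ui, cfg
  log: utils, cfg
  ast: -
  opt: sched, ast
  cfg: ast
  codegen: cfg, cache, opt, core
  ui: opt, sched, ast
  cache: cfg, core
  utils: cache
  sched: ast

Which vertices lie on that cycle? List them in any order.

log, core, cache, utils

DFS with gray/black marking from core:
core gray
  log gray
    utils gray
      cache gray
        cfg gray
          ast gray
          ast black
        cfg black
        cache→core: core is gray → back edge
Back edge closes the cycle core → log → utils → cache → core; its vertices are {log, core, cache, utils}.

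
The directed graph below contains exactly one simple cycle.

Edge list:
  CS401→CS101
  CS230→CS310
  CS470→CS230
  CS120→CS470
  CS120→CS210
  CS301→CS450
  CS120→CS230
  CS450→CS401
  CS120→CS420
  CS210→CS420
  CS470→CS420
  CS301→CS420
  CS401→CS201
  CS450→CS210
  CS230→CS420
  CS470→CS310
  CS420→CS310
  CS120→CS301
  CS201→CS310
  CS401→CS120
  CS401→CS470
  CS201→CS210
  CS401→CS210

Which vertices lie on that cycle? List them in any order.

CS120, CS301, CS401, CS450

DFS with gray/black marking from CS401:
CS401 gray
  CS470 gray
    CS310 gray
    CS310 black
    CS420 gray
      CS420→CS310: CS310 black — skip
    CS420 black
    CS230 gray
      CS230→CS420: CS420 black — skip
      CS230→CS310: CS310 black — skip
    CS230 black
  CS470 black
  CS201 gray
    CS201→CS310: CS310 black — skip
    CS210 gray
      CS210→CS420: CS420 black — skip
    CS210 black
  CS201 black
  CS401→CS210: CS210 black — skip
  CS120 gray
    CS120→CS230: CS230 black — skip
    CS120→CS210: CS210 black — skip
    CS301 gray
      CS450 gray
        CS450→CS401: CS401 is gray → back edge
Back edge closes the cycle CS401 → CS120 → CS301 → CS450 → CS401; its vertices are {CS120, CS301, CS401, CS450}.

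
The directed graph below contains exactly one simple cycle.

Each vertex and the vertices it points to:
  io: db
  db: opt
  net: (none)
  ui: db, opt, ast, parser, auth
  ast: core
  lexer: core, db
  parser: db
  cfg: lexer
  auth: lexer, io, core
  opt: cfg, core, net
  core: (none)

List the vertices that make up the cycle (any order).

DFS with gray/black marking from opt:
opt gray
  cfg gray
    lexer gray
      core gray
      core black
      db gray
        db→opt: opt is gray → back edge
Back edge closes the cycle opt → cfg → lexer → db → opt; its vertices are {db, cfg, opt, lexer}.

db, cfg, opt, lexer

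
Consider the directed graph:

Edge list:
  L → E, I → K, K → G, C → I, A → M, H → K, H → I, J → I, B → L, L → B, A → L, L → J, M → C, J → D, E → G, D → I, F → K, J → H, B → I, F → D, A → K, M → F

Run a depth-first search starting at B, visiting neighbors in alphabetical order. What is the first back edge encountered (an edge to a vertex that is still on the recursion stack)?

DFS from B (visiting neighbors in alphabetical order); mark gray on enter, black on exit:
B gray
  I gray
    K gray
      G gray
      G black
    K black
  I black
  L gray
    L→B: B is gray → back edge
First back edge: L → B.

L→B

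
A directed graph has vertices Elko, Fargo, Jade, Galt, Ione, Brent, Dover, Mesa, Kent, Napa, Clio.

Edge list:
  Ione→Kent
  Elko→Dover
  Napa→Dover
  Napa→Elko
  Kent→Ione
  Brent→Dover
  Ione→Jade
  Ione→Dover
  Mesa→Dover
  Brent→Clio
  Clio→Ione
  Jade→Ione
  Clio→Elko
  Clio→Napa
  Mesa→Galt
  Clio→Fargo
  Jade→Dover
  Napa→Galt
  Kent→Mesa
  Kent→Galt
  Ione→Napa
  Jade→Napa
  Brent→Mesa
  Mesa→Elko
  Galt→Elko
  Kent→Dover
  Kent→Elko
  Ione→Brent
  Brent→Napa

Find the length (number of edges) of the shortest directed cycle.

2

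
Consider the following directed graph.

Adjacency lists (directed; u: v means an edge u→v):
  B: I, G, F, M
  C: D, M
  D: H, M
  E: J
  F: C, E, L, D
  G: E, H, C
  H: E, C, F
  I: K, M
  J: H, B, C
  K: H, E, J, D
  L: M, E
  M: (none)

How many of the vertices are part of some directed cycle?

A vertex is on a directed cycle iff it belongs to a strongly connected component of size ≥ 2 (or has a self-loop).
The vertices on cycles are {B, C, D, E, F, G, H, I, J, K, L} — 11 in total.

11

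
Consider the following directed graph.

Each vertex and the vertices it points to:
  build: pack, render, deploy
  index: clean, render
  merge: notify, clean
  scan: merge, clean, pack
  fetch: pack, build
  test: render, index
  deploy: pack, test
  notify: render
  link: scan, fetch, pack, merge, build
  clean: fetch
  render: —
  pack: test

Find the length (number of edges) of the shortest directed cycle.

5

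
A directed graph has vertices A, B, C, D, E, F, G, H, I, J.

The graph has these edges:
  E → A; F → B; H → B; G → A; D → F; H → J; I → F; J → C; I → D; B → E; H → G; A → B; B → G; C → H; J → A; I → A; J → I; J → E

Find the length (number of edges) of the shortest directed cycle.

For each vertex v, BFS finds the shortest path from v back to v.
The shortest such closed walk is J → C → H → J, length 3.

3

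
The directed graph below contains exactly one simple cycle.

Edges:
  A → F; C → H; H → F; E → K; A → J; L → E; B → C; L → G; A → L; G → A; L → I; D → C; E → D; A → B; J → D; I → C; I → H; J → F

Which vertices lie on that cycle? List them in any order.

A, G, L

DFS with gray/black marking from A:
A gray
  F gray
  F black
  J gray
    J→F: F black — skip
    D gray
      C gray
        H gray
          H→F: F black — skip
        H black
      C black
    D black
  J black
  L gray
    G gray
      G→A: A is gray → back edge
Back edge closes the cycle A → L → G → A; its vertices are {A, G, L}.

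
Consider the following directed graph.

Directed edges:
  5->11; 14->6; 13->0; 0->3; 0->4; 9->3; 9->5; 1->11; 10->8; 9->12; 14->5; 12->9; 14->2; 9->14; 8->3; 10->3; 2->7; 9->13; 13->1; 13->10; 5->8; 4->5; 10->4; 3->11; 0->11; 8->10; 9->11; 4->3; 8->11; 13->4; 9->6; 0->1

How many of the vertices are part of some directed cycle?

A vertex is on a directed cycle iff it belongs to a strongly connected component of size ≥ 2 (or has a self-loop).
The vertices on cycles are {4, 5, 8, 9, 10, 12} — 6 in total.

6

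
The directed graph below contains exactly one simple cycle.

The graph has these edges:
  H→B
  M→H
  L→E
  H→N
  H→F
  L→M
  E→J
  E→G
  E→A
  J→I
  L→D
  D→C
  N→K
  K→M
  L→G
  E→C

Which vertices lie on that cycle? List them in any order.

DFS with gray/black marking from M:
M gray
  H gray
    B gray
    B black
    F gray
    F black
    N gray
      K gray
        K→M: M is gray → back edge
Back edge closes the cycle M → H → N → K → M; its vertices are {H, K, M, N}.

H, K, M, N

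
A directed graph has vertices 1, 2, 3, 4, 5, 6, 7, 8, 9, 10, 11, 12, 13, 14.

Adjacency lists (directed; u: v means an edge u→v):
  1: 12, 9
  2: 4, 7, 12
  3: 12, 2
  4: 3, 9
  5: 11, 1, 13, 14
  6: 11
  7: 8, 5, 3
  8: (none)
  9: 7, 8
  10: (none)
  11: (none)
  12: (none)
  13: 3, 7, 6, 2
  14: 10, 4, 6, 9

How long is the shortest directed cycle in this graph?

3

For each vertex v, BFS finds the shortest path from v back to v.
The shortest such closed walk is 5 → 13 → 7 → 5, length 3.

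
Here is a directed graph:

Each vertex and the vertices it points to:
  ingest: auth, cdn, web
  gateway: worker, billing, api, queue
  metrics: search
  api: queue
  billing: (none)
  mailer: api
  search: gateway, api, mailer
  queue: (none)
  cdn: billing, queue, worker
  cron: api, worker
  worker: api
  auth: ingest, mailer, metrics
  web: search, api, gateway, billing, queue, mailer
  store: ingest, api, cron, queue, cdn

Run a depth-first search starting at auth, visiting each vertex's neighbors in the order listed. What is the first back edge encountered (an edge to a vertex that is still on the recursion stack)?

DFS from auth (visiting each vertex's neighbors in the order listed); mark gray on enter, black on exit:
auth gray
  ingest gray
    ingest→auth: auth is gray → back edge
First back edge: ingest → auth.

ingest→auth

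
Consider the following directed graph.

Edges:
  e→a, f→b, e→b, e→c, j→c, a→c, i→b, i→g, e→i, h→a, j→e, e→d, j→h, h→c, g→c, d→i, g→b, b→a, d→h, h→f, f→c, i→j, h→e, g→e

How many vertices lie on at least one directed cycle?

A vertex is on a directed cycle iff it belongs to a strongly connected component of size ≥ 2 (or has a self-loop).
The vertices on cycles are {d, e, g, h, i, j} — 6 in total.

6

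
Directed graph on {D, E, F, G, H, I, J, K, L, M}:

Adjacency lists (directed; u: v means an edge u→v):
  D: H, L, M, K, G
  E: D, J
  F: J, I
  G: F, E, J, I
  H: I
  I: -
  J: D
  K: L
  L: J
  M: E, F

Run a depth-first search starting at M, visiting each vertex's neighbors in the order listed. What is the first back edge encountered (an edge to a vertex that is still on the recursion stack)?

J->D

DFS from M (visiting each vertex's neighbors in the order listed); mark gray on enter, black on exit:
M gray
  E gray
    D gray
      H gray
        I gray
        I black
      H black
      L gray
        J gray
          J→D: D is gray → back edge
First back edge: J → D.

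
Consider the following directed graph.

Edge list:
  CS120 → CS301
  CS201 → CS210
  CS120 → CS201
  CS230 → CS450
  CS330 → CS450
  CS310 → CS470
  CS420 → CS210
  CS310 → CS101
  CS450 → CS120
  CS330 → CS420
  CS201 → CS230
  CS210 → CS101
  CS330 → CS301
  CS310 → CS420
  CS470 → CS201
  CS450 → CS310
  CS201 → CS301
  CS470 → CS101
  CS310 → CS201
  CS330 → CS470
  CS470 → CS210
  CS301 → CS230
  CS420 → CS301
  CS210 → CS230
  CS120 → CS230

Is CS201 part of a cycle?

Yes

CS201 is on a cycle iff CS201 can reach itself via ≥1 edge.
CS201 → CS230 → CS450 → CS120 → CS201 — yes.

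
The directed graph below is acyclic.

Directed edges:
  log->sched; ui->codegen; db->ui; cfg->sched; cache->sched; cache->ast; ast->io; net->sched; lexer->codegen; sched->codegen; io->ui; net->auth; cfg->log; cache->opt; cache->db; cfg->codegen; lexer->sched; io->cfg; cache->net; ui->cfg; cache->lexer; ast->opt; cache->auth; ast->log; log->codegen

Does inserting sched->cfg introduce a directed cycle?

Yes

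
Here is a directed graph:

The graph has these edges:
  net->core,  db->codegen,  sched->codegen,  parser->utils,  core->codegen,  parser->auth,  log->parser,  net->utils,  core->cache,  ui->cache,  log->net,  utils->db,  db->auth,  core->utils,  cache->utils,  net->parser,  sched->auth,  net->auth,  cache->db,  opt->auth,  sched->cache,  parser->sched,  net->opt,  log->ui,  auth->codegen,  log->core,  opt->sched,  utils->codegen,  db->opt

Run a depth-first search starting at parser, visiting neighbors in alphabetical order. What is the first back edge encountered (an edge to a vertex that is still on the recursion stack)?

DFS from parser (visiting neighbors in alphabetical order); mark gray on enter, black on exit:
parser gray
  auth gray
    codegen gray
    codegen black
  auth black
  sched gray
    sched→auth: auth black — skip
    cache gray
      db gray
        db→auth: auth black — skip
        db→codegen: codegen black — skip
        opt gray
          opt→auth: auth black — skip
          opt→sched: sched is gray → back edge
First back edge: opt → sched.

opt→sched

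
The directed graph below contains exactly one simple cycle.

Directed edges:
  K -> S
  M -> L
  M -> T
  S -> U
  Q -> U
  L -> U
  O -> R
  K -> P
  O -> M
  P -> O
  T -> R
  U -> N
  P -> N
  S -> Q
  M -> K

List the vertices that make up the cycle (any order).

K, M, O, P

DFS with gray/black marking from O:
O gray
  M gray
    L gray
      U gray
        N gray
        N black
      U black
    L black
    K gray
      P gray
        P→O: O is gray → back edge
Back edge closes the cycle O → M → K → P → O; its vertices are {K, M, O, P}.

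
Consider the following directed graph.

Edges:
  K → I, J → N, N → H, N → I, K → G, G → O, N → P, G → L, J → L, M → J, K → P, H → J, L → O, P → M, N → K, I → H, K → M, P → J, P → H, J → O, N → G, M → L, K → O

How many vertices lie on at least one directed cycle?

7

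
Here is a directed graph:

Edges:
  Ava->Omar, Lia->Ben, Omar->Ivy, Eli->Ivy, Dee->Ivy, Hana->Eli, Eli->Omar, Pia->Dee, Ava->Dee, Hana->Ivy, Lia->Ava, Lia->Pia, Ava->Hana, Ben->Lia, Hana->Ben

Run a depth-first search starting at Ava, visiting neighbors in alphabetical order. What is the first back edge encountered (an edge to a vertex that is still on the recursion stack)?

Lia→Ava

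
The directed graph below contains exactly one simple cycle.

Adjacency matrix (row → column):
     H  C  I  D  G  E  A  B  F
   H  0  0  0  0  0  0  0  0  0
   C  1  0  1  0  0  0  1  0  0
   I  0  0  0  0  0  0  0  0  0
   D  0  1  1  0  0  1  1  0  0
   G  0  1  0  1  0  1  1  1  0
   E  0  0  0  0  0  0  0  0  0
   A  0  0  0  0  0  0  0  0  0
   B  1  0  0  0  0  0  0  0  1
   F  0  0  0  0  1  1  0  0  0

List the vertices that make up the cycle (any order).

B, F, G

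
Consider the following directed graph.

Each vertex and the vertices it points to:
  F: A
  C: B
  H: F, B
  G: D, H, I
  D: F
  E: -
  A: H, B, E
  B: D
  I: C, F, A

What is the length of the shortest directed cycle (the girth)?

For each vertex v, BFS finds the shortest path from v back to v.
The shortest such closed walk is F → A → H → F, length 3.

3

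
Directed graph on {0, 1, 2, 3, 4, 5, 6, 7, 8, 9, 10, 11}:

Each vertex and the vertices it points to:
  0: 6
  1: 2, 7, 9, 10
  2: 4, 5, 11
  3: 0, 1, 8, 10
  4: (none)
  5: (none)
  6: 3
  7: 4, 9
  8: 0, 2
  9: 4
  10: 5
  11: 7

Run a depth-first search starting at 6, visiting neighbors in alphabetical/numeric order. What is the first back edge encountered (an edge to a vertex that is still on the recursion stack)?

0→6

DFS from 6 (visiting neighbors in alphabetical/numeric order); mark gray on enter, black on exit:
6 gray
  3 gray
    0 gray
      0→6: 6 is gray → back edge
First back edge: 0 → 6.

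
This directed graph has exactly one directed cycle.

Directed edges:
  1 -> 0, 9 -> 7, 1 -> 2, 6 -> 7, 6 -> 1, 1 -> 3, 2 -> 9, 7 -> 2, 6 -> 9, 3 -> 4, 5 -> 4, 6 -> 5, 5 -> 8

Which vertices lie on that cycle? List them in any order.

2, 7, 9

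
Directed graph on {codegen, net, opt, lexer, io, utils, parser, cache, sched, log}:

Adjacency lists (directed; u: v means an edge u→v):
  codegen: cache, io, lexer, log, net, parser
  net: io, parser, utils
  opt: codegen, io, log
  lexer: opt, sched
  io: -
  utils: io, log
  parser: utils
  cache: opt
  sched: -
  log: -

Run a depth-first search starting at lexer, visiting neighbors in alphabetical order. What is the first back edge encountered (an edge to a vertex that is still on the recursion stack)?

cache→opt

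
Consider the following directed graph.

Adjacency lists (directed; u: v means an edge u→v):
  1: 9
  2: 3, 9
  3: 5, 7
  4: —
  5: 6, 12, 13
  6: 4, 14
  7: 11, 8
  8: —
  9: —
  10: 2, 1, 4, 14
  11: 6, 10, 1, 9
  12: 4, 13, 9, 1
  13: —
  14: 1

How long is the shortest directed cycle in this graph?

5

For each vertex v, BFS finds the shortest path from v back to v.
The shortest such closed walk is 3 → 7 → 11 → 10 → 2 → 3, length 5.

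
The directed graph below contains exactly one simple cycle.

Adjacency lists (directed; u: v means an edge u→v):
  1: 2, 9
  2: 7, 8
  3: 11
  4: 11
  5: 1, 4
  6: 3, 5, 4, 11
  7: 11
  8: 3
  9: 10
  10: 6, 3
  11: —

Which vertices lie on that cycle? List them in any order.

DFS with gray/black marking from 5:
5 gray
  1 gray
    2 gray
      7 gray
        11 gray
        11 black
      7 black
      8 gray
        3 gray
          3→11: 11 black — skip
        3 black
      8 black
    2 black
    9 gray
      10 gray
        6 gray
          6→3: 3 black — skip
          6→5: 5 is gray → back edge
Back edge closes the cycle 5 → 1 → 9 → 10 → 6 → 5; its vertices are {1, 5, 6, 9, 10}.

1, 5, 6, 9, 10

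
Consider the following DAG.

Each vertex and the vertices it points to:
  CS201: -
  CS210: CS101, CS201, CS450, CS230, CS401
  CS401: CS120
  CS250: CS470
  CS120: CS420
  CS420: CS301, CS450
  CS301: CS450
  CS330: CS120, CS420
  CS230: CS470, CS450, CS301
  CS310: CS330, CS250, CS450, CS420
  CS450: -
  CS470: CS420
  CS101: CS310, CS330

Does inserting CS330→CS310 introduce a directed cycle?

Yes

Adding CS330→CS310 creates a cycle iff CS310 can already reach CS330.
Path from CS310: CS310 → CS330.
So CS310 → … → CS330 → CS310 is a cycle.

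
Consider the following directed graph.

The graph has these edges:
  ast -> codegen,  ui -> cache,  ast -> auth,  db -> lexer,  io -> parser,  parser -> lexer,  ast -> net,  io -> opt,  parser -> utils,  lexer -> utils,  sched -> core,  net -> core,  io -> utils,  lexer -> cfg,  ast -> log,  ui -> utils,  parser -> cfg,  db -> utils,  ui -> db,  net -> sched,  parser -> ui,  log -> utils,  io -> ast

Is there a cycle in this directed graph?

No

DFS with white/gray/black marking, starting from sched:
sched gray
  core gray
  core black
sched black
cfg gray
cfg black
db gray
  utils gray
  utils black
  lexer gray
    lexer→utils: utils black — skip
    lexer→cfg: cfg black — skip
  lexer black
db black
ui gray
  ui→db: db black — skip
  cache gray
  cache black
  ui→utils: utils black — skip
ui black
log gray
  log→utils: utils black — skip
log black
ast gray
  codegen gray
  codegen black
  net gray
    net→sched: sched black — skip
    net→core: core black — skip
  net black
  ast→log: log black — skip
  auth gray
  auth black
ast black
opt gray
opt black
parser gray
  parser→utils: utils black — skip
  parser→lexer: lexer black — skip
  parser→ui: ui black — skip
  parser→cfg: cfg black — skip
parser black
io gray
  io→ast: ast black — skip
  io→utils: utils black — skip
  io→parser: parser black — skip
  io→opt: opt black — skip
io black
Every edge goes to a white or black vertex — no back edge, so the graph is acyclic.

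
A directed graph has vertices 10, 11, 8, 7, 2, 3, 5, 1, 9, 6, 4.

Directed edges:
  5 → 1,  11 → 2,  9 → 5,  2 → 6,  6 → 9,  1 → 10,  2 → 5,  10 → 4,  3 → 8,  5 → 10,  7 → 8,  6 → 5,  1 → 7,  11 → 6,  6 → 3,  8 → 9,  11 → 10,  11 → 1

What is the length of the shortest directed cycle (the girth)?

5

For each vertex v, BFS finds the shortest path from v back to v.
The shortest such closed walk is 1 → 7 → 8 → 9 → 5 → 1, length 5.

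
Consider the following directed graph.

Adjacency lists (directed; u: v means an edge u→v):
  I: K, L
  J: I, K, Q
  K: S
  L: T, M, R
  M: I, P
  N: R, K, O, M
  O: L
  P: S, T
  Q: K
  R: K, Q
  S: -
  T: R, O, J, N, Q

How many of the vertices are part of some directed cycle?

8

A vertex is on a directed cycle iff it belongs to a strongly connected component of size ≥ 2 (or has a self-loop).
The vertices on cycles are {I, J, L, M, N, O, P, T} — 8 in total.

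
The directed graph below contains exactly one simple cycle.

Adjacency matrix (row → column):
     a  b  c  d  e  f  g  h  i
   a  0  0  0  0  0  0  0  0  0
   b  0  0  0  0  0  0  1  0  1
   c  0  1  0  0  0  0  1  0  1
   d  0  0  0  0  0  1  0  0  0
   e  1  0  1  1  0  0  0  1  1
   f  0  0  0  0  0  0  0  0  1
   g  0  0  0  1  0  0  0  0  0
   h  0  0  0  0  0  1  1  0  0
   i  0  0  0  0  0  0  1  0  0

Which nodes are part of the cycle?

d, f, g, i

DFS with gray/black marking from d:
d gray
  f gray
    i gray
      g gray
        g→d: d is gray → back edge
Back edge closes the cycle d → f → i → g → d; its vertices are {d, f, g, i}.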